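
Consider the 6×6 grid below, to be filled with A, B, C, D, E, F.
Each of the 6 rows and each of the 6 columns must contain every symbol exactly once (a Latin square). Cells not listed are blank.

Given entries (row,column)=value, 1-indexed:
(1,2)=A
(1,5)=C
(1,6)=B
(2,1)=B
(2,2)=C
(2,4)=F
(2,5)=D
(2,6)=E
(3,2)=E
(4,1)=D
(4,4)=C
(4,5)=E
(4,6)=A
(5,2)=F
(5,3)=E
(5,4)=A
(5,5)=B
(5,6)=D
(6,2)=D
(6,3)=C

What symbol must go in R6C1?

Row 2, column 3: row 2 has {B, C, D, E, F} and column 3 has {C, E}, leaving only A.
Row 4, column 2: row 4 has {A, C, D, E} and column 2 has {A, C, D, E, F}, leaving only B.
Row 4, column 3: row 4 has {A, B, C, D, E} and column 3 has {A, C, E}, leaving only F.
Row 1, column 3: row 1 has {A, B, C} and column 3 has {A, C, E, F}, leaving only D.
Row 1, column 4: row 1 has {A, B, C, D} and column 4 has {A, C, F}, leaving only E.
Row 1, column 1: row 1 has {A, B, C, D, E} and column 1 has {B, D}, leaving only F.
Row 3, column 3: row 3 has {E} and column 3 has {A, C, D, E, F}, leaving only B.
Row 3, column 4: row 3 has {B, E} and column 4 has {A, C, E, F}, leaving only D.
Row 5, column 1: row 5 has {A, B, D, E, F} and column 1 has {B, D, F}, leaving only C.
Row 3, column 1: row 3 has {B, D, E} and column 1 has {B, C, D, F}, leaving only A.
Row 6 already has {C, D} and column 1 already has {A, B, C, D, F}, so row 6, column 1 must be E.

E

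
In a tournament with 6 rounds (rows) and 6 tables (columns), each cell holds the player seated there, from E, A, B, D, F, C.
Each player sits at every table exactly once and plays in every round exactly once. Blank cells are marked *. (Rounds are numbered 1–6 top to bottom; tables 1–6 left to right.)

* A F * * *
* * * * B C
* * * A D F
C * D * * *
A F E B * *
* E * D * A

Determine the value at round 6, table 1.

B

Round 2, table 2: round 2 has {B, C} and table 2 has {E, A, F}, leaving only D.
Round 2, table 3: round 2 has {B, D, C} and table 3 has {E, D, F}, leaving only A.
Round 4, table 2: round 4 has {D, C} and table 2 has {E, A, D, F}, leaving only B.
Round 3, table 2: round 3 has {A, D, F} and table 2 has {E, A, B, D, F}, leaving only C.
Round 3, table 3: round 3 has {A, D, F, C} and table 3 has {E, A, D, F}, leaving only B.
Round 3, table 1: round 3 has {A, B, D, F, C} and table 1 has {A, C}, leaving only E.
Round 2, table 1: round 2 has {A, B, D, C} and table 1 has {E, A, C}, leaving only F.
Round 6 already has {E, A, D} and table 1 already has {E, A, F, C}, so round 6, table 1 must be B.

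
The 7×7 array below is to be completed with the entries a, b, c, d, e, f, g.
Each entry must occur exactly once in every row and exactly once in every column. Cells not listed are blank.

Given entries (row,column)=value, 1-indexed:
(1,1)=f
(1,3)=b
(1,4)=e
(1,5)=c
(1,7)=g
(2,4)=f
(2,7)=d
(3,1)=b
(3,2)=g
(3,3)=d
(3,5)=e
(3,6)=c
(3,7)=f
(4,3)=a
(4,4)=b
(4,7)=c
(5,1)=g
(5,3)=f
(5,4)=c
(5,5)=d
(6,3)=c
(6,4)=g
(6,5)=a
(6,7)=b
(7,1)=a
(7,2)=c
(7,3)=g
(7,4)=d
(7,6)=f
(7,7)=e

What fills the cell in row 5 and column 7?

a

Row 5 already has {c, d, f, g} and column 7 already has {b, c, d, e, f, g}, so row 5, column 7 must be a.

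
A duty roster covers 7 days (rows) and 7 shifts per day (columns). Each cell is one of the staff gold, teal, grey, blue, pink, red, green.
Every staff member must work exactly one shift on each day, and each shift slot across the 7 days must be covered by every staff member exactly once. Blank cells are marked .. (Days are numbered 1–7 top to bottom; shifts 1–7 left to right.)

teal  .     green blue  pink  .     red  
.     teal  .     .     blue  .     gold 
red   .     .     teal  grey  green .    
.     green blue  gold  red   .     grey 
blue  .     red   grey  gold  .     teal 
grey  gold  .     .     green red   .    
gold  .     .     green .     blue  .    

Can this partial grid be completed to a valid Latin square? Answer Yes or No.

No

Day 1, shift 2: day 1 has {teal, blue, pink, red, green} and shift 2 has {gold, teal, green}, so it must be grey.
Day 1, shift 6: day 1 has {teal, grey, blue, pink, red, green} and shift 6 has {blue, red, green}, so it must be gold.
Day 4, shift 1: day 4 has {gold, grey, blue, red, green} and shift 1 has {gold, teal, grey, blue, red}, so it must be pink.
Day 2, shift 1: day 2 has {gold, teal, blue} and shift 1 has {gold, teal, grey, blue, pink, red}, so it must be green.
Day 4, shift 6: day 4 has {gold, grey, blue, pink, red, green} and shift 6 has {gold, blue, red, green}, so it must be teal.
Day 5, shift 2: day 5 has {gold, teal, grey, blue, red} and shift 2 has {gold, teal, grey, green}, so it must be pink.
Now day 5, shift 6: day 5 together with shift 6 already contain {gold, teal, grey, blue, pink, red, green} — every symbol — so nothing can go there. The grid has no valid completion.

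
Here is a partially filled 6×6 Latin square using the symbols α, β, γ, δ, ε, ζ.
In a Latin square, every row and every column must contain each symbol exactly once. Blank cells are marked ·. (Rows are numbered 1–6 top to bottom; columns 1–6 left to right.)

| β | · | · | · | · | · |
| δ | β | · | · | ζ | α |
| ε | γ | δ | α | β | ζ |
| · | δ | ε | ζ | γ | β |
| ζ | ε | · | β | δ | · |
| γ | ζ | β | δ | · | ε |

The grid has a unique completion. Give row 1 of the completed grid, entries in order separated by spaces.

Row 1, column 2: row 1 has {β} and column 2 has {β, γ, δ, ε, ζ}, leaving only α.
Row 1, column 5: row 1 has {α, β} and column 5 has {β, γ, δ, ζ}, leaving only ε.
Row 1, column 4: row 1 has {α, β, ε} and column 4 has {α, β, δ, ζ}, leaving only γ.
Row 1, column 3: row 1 has {α, β, γ, ε} and column 3 has {β, δ, ε}, leaving only ζ.
Row 1, column 6: row 1 has {α, β, γ, ε, ζ} and column 6 has {α, β, ε, ζ}, leaving only δ.
So row 1 reads: β α ζ γ ε δ.

β α ζ γ ε δ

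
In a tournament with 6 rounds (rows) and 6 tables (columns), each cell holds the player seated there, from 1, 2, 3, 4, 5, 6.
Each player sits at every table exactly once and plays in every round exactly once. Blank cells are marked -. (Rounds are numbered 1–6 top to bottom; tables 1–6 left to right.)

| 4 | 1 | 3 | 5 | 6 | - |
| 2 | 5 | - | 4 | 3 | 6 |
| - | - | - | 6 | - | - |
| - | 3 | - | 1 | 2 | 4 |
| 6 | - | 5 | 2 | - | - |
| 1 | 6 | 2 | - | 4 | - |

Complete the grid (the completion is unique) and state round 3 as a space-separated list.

3 2 4 6 5 1

Round 1, table 6: round 1 has {1, 3, 4, 5, 6} and table 6 has {4, 6}, leaving only 2.
Round 2, table 3: round 2 has {2, 3, 4, 5, 6} and table 3 has {2, 3, 5}, leaving only 1.
Round 3, table 3: round 3 has {6} and table 3 has {1, 2, 3, 5}, leaving only 4.
Round 3, table 2: round 3 has {4, 6} and table 2 has {1, 3, 5, 6}, leaving only 2.
Round 4, table 1: round 4 has {1, 2, 3, 4} and table 1 has {1, 2, 4, 6}, leaving only 5.
Round 3, table 1: round 3 has {2, 4, 6} and table 1 has {1, 2, 4, 5, 6}, leaving only 3.
Round 4, table 3: round 4 has {1, 2, 3, 4, 5} and table 3 has {1, 2, 3, 4, 5}, leaving only 6.
Round 5, table 2: round 5 has {2, 5, 6} and table 2 has {1, 2, 3, 5, 6}, leaving only 4.
Round 5, table 5: round 5 has {2, 4, 5, 6} and table 5 has {2, 3, 4, 6}, leaving only 1.
Round 3, table 5: round 3 has {2, 3, 4, 6} and table 5 has {1, 2, 3, 4, 6}, leaving only 5.
Round 3, table 6: round 3 has {2, 3, 4, 5, 6} and table 6 has {2, 4, 6}, leaving only 1.
So round 3 reads: 3 2 4 6 5 1.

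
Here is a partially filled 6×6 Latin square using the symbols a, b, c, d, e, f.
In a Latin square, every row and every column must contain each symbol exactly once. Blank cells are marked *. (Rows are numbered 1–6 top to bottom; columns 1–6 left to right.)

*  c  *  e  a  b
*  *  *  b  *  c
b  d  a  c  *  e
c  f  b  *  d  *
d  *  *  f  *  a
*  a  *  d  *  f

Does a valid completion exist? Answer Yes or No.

No

Row 4, column 6: row 4 together with column 6 already contain {a, b, c, d, e, f} — every symbol — so nothing can go there. The grid has no valid completion.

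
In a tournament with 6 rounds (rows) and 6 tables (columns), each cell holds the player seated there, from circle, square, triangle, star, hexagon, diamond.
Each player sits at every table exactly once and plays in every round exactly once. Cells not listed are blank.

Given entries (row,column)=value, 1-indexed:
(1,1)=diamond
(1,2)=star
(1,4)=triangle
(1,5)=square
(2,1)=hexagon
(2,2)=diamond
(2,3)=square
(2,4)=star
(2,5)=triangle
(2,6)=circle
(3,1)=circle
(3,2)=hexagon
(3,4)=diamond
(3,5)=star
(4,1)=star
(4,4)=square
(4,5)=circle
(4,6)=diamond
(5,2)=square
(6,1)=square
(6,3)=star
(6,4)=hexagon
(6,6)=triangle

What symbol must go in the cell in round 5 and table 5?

Round 1, table 6: round 1 has {square, triangle, star, diamond} and table 6 has {circle, triangle, diamond}, leaving only hexagon.
Round 1, table 3: round 1 has {square, triangle, star, hexagon, diamond} and table 3 has {square, star}, leaving only circle.
Round 3, table 3: round 3 has {circle, star, hexagon, diamond} and table 3 has {circle, square, star}, leaving only triangle.
Round 3, table 6: round 3 has {circle, triangle, star, hexagon, diamond} and table 6 has {circle, triangle, hexagon, diamond}, leaving only square.
Round 4, table 2: round 4 has {circle, square, star, diamond} and table 2 has {square, star, hexagon, diamond}, leaving only triangle.
Round 4, table 3: round 4 has {circle, square, triangle, star, diamond} and table 3 has {circle, square, triangle, star}, leaving only hexagon.
Round 5, table 1: round 5 has {square} and table 1 has {circle, square, star, hexagon, diamond}, leaving only triangle.
Round 5, table 3: round 5 has {square, triangle} and table 3 has {circle, square, triangle, star, hexagon}, leaving only diamond.
Round 5 already has {square, triangle, diamond} and table 5 already has {circle, square, triangle, star}, so round 5, table 5 must be hexagon.

hexagon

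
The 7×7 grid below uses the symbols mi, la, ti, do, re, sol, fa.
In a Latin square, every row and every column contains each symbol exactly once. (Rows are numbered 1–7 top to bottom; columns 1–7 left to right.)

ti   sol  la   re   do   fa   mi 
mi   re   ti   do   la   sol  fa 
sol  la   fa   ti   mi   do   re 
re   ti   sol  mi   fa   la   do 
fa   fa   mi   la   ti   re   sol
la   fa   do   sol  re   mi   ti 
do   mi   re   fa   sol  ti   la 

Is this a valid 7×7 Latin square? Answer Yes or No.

Column 2 contains fa twice (at rows 5 and 6), so it is not a permutation.

No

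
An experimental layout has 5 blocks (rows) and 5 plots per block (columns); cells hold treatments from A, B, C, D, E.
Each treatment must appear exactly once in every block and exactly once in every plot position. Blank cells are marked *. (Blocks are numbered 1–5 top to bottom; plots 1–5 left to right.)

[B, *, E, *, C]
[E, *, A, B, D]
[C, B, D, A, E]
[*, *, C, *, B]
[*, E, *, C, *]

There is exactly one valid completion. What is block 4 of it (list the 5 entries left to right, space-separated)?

Block 1, plot 4: block 1 has {B, C, E} and plot 4 has {A, B, C}, leaving only D.
Block 4, plot 4: block 4 has {B, C} and plot 4 has {A, B, C, D}, leaving only E.
Block 1, plot 2: block 1 has {B, C, D, E} and plot 2 has {B, E}, leaving only A.
Block 4, plot 2: block 4 has {B, C, E} and plot 2 has {A, B, E}, leaving only D.
Block 4, plot 1: block 4 has {B, C, D, E} and plot 1 has {B, C, E}, leaving only A.
So block 4 reads: A D C E B.

A D C E B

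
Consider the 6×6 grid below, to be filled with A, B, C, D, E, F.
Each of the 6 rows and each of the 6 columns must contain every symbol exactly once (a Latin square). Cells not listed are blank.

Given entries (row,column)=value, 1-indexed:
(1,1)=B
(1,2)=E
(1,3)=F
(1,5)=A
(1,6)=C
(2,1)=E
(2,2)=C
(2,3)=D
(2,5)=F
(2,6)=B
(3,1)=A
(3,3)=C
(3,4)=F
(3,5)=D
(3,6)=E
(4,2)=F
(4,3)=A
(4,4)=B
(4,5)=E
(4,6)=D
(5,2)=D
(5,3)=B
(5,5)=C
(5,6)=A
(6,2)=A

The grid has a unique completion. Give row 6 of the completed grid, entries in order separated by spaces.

D A E C B F

Row 6, column 3: row 6 has {A} and column 3 has {A, B, C, D, F}, leaving only E.
Row 6, column 5: row 6 has {A, E} and column 5 has {A, C, D, E, F}, leaving only B.
Row 6, column 6: row 6 has {A, B, E} and column 6 has {A, B, C, D, E}, leaving only F.
Row 1, column 4: row 1 has {A, B, C, E, F} and column 4 has {B, F}, leaving only D.
Row 6, column 4: row 6 has {A, B, E, F} and column 4 has {B, D, F}, leaving only C.
Row 6, column 1: row 6 has {A, B, C, E, F} and column 1 has {A, B, E}, leaving only D.
So row 6 reads: D A E C B F.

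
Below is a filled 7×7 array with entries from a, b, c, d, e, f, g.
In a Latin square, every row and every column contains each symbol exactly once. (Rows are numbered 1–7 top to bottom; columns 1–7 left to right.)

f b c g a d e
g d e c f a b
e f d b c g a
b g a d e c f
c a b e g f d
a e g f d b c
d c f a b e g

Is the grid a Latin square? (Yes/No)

Yes

Each row is a permutation of the 7 symbols, and so is each column.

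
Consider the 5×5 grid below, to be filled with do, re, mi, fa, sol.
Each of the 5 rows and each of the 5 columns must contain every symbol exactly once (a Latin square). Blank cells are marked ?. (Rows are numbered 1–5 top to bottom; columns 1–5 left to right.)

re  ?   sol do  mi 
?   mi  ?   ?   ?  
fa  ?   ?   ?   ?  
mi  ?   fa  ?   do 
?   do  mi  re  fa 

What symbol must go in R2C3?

Row 1, column 2: row 1 has {do, re, mi, sol} and column 2 has {do, mi}, leaving only fa.
Row 4, column 4: row 4 has {do, mi, fa} and column 4 has {do, re}, leaving only sol.
Row 2, column 4: row 2 has {mi} and column 4 has {do, re, sol}, leaving only fa.
Row 3, column 4: row 3 has {fa} and column 4 has {do, re, fa, sol}, leaving only mi.
Row 4, column 2: row 4 has {do, mi, fa, sol} and column 2 has {do, mi, fa}, leaving only re.
Row 3, column 2: row 3 has {mi, fa} and column 2 has {do, re, mi, fa}, leaving only sol.
Row 3, column 5: row 3 has {mi, fa, sol} and column 5 has {do, mi, fa}, leaving only re.
Row 2, column 5: row 2 has {mi, fa} and column 5 has {do, re, mi, fa}, leaving only sol.
Row 2, column 1: row 2 has {mi, fa, sol} and column 1 has {re, mi, fa}, leaving only do.
Row 2 already has {do, mi, fa, sol} and column 3 already has {mi, fa, sol}, so row 2, column 3 must be re.

re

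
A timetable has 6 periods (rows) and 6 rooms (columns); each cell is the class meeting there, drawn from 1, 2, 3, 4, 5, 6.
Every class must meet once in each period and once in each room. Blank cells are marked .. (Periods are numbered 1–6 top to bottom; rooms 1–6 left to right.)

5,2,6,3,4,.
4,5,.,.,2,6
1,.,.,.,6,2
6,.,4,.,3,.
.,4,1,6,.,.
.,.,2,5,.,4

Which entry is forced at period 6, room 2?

6

Period 1, room 6: period 1 has {2, 3, 4, 5, 6} and room 6 has {2, 4, 6}, leaving only 1.
Period 2, room 3: period 2 has {2, 4, 5, 6} and room 3 has {1, 2, 4, 6}, leaving only 3.
Period 2, room 4: period 2 has {2, 3, 4, 5, 6} and room 4 has {3, 5, 6}, leaving only 1.
Period 3, room 2: period 3 has {1, 2, 6} and room 2 has {2, 4, 5}, leaving only 3.
Period 3, room 3: period 3 has {1, 2, 3, 6} and room 3 has {1, 2, 3, 4, 6}, leaving only 5.
Period 3, room 4: period 3 has {1, 2, 3, 5, 6} and room 4 has {1, 3, 5, 6}, leaving only 4.
Period 4, room 2: period 4 has {3, 4, 6} and room 2 has {2, 3, 4, 5}, leaving only 1.
Period 6 already has {2, 4, 5} and room 2 already has {1, 2, 3, 4, 5}, so period 6, room 2 must be 6.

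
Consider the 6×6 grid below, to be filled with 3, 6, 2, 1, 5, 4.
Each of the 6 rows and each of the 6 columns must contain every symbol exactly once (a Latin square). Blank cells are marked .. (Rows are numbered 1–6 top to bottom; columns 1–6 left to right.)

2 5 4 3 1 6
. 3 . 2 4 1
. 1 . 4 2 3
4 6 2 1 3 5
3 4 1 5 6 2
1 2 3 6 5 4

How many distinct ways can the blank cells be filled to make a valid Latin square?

Row 2, column 1: eliminating its row and column leaves {6, 5}.
Row 2, column 3: eliminating its row and column leaves {6, 5}.
Row 3, column 1: eliminating its row and column leaves {6, 5}.
Row 3, column 3: eliminating its row and column leaves {6, 5}.
Enumerating the assignments across these blanks that avoid any row or column repeat gives 2 completions.

2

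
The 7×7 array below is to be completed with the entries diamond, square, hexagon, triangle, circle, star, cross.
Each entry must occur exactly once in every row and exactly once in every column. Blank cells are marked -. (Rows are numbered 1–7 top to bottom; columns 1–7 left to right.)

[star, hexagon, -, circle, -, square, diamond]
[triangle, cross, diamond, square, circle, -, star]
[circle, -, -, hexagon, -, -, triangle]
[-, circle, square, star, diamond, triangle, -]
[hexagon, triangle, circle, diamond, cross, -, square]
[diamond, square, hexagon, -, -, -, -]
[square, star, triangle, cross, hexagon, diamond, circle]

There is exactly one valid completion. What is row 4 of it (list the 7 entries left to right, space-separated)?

Row 4, column 1: row 4 has {diamond, square, triangle, circle, star} and column 1 has {diamond, square, hexagon, triangle, circle, star}, leaving only cross.
Row 4, column 7: row 4 has {diamond, square, triangle, circle, star, cross} and column 7 has {diamond, square, triangle, circle, star}, leaving only hexagon.
So row 4 reads: cross circle square star diamond triangle hexagon.

cross circle square star diamond triangle hexagon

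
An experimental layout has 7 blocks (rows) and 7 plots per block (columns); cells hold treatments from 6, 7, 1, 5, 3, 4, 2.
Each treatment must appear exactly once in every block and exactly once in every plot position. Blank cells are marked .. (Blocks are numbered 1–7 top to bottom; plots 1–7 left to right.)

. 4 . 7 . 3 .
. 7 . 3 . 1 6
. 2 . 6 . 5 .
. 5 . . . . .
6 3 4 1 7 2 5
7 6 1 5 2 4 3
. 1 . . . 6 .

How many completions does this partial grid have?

Block 1, plot 1: eliminating its block and plot leaves {1, 5, 2}.
Block 1, plot 3: eliminating its block and plot leaves {6, 5, 2}.
Block 1, plot 5: eliminating its block and plot leaves {6, 1, 5}.
Block 1, plot 7: eliminating its block and plot leaves {1, 2}.
Block 2, plot 1: eliminating its block and plot leaves {5, 4, 2}.
Block 2, plot 3: eliminating its block and plot leaves {5, 2}.
Block 2, plot 5: eliminating its block and plot leaves {5, 4}.
Block 3, plot 1: eliminating its block and plot leaves {1, 3, 4}.
Block 3, plot 3: eliminating its block and plot leaves {7, 3}.
Block 3, plot 5: eliminating its block and plot leaves {1, 3, 4}.
Block 3, plot 7: eliminating its block and plot leaves {7, 1, 4}.
Block 4, plot 1: eliminating its block and plot leaves {1, 3, 4, 2}.
Block 4, plot 3: eliminating its block and plot leaves {6, 7, 3, 2}.
Block 4, plot 4: eliminating its block and plot leaves {4, 2}.
Block 4, plot 5: eliminating its block and plot leaves {6, 1, 3, 4}.
Block 4, plot 6: eliminating its block and plot leaves {7}.
Block 4, plot 7: eliminating its block and plot leaves {7, 1, 4, 2}.
Block 7, plot 1: eliminating its block and plot leaves {5, 3, 4, 2}.
Block 7, plot 3: eliminating its block and plot leaves {7, 5, 3, 2}.
Block 7, plot 4: eliminating its block and plot leaves {4, 2}.
Block 7, plot 5: eliminating its block and plot leaves {5, 3, 4}.
Block 7, plot 7: eliminating its block and plot leaves {7, 4, 2}.
Enumerating the assignments across these blanks that avoid any block or plot repeat gives 27 completions.

27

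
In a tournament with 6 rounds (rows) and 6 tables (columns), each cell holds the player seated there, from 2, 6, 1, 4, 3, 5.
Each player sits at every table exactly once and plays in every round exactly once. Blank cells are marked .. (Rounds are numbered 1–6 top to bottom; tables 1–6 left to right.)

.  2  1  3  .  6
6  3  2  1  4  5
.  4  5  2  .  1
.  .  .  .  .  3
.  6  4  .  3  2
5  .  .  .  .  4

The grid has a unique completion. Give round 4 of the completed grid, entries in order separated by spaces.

Round 4, table 3: round 4 has {3} and table 3 has {2, 1, 4, 5}, leaving only 6.
Round 1, table 1: round 1 has {2, 6, 1, 3} and table 1 has {6, 5}, leaving only 4.
Round 1, table 5: round 1 has {2, 6, 1, 4, 3} and table 5 has {4, 3}, leaving only 5.
Round 3, table 1: round 3 has {2, 1, 4, 5} and table 1 has {6, 4, 5}, leaving only 3.
Round 3, table 5: round 3 has {2, 1, 4, 3, 5} and table 5 has {4, 3, 5}, leaving only 6.
Round 5, table 1: round 5 has {2, 6, 4, 3} and table 1 has {6, 4, 3, 5}, leaving only 1.
Round 4, table 1: round 4 has {6, 3} and table 1 has {6, 1, 4, 3, 5}, leaving only 2.
Round 4, table 5: round 4 has {2, 6, 3} and table 5 has {6, 4, 3, 5}, leaving only 1.
Round 4, table 2: round 4 has {2, 6, 1, 3} and table 2 has {2, 6, 4, 3}, leaving only 5.
Round 4, table 4: round 4 has {2, 6, 1, 3, 5} and table 4 has {2, 1, 3}, leaving only 4.
So round 4 reads: 2 5 6 4 1 3.

2 5 6 4 1 3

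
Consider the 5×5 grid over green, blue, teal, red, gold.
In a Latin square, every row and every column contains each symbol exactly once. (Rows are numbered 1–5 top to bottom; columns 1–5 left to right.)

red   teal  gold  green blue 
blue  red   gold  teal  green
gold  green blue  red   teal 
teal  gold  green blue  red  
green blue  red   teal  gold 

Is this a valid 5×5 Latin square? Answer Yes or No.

No

Every row is a permutation, but column 3 contains gold twice (at rows 1 and 2).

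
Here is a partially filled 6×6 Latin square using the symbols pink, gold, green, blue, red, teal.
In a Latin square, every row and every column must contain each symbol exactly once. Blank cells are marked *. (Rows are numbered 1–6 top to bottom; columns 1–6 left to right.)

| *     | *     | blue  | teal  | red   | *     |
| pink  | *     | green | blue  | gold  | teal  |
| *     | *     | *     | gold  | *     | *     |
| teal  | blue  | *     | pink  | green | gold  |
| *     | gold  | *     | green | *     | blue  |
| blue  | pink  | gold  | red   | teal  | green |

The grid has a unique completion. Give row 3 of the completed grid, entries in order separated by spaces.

green teal pink gold blue red

Row 1, column 2: row 1 has {blue, red, teal} and column 2 has {pink, gold, blue}, leaving only green.
Row 1, column 1: row 1 has {green, blue, red, teal} and column 1 has {pink, blue, teal}, leaving only gold.
Row 1, column 6: row 1 has {gold, green, blue, red, teal} and column 6 has {gold, green, blue, teal}, leaving only pink.
Row 3, column 6: row 3 has {gold} and column 6 has {pink, gold, green, blue, teal}, leaving only red.
Row 3, column 1: row 3 has {gold, red} and column 1 has {pink, gold, blue, teal}, leaving only green.
Row 3, column 2: row 3 has {gold, green, red} and column 2 has {pink, gold, green, blue}, leaving only teal.
Row 3, column 3: row 3 has {gold, green, red, teal} and column 3 has {gold, green, blue}, leaving only pink.
Row 3, column 5: row 3 has {pink, gold, green, red, teal} and column 5 has {gold, green, red, teal}, leaving only blue.
So row 3 reads: green teal pink gold blue red.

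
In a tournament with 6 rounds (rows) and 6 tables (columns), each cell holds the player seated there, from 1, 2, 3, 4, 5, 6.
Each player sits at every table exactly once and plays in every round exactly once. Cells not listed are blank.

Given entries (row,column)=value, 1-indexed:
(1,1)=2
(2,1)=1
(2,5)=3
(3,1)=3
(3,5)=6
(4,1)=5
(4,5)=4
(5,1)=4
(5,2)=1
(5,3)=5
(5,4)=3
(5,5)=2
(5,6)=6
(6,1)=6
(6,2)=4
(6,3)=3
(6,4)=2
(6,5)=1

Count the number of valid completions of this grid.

Round 1, table 2: eliminating its round and table leaves {3, 5, 6}.
Round 1, table 3: eliminating its round and table leaves {1, 4, 6}.
Round 1, table 4: eliminating its round and table leaves {1, 4, 5, 6}.
Round 1, table 5: eliminating its round and table leaves {5}.
Round 1, table 6: eliminating its round and table leaves {1, 3, 4, 5}.
Round 2, table 2: eliminating its round and table leaves {2, 5, 6}.
Round 2, table 3: eliminating its round and table leaves {2, 4, 6}.
Round 2, table 4: eliminating its round and table leaves {4, 5, 6}.
Round 2, table 6: eliminating its round and table leaves {2, 4, 5}.
Round 3, table 2: eliminating its round and table leaves {2, 5}.
Round 3, table 3: eliminating its round and table leaves {1, 2, 4}.
Round 3, table 4: eliminating its round and table leaves {1, 4, 5}.
Round 3, table 6: eliminating its round and table leaves {1, 2, 4, 5}.
Round 4, table 2: eliminating its round and table leaves {2, 3, 6}.
Round 4, table 3: eliminating its round and table leaves {1, 2, 6}.
Round 4, table 4: eliminating its round and table leaves {1, 6}.
Round 4, table 6: eliminating its round and table leaves {1, 2, 3}.
Round 6, table 6: eliminating its round and table leaves {5}.
Enumerating the assignments across these blanks that avoid any round or table repeat gives 14 completions.

14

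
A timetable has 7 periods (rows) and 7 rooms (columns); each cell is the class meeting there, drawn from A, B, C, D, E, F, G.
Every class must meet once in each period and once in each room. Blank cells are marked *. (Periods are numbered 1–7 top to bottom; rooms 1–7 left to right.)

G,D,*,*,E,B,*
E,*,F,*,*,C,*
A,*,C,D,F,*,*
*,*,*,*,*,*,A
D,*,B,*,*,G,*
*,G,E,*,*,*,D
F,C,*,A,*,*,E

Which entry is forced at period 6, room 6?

A

Period 1, room 3: period 1 has {B, D, E, G} and room 3 has {B, C, E, F}, leaving only A.
Period 3, room 6: period 3 has {A, C, D, F} and room 6 has {B, C, G}, leaving only E.
Period 3, room 2: period 3 has {A, C, D, E, F} and room 2 has {C, D, G}, leaving only B.
Period 2, room 2: period 2 has {C, E, F} and room 2 has {B, C, D, G}, leaving only A.
Period 3, room 7: period 3 has {A, B, C, D, E, F} and room 7 has {A, D, E}, leaving only G.
Period 2, room 7: period 2 has {A, C, E, F} and room 7 has {A, D, E, G}, leaving only B.
Period 2, room 4: period 2 has {A, B, C, E, F} and room 4 has {A, D}, leaving only G.
Period 2, room 5: period 2 has {A, B, C, E, F, G} and room 5 has {E, F}, leaving only D.
Period 7, room 6: period 7 has {A, C, E, F} and room 6 has {B, C, E, G}, leaving only D.
Period 4, room 6: period 4 has {A} and room 6 has {B, C, D, E, G}, leaving only F.
Period 6 already has {D, E, G} and room 6 already has {B, C, D, E, F, G}, so period 6, room 6 must be A.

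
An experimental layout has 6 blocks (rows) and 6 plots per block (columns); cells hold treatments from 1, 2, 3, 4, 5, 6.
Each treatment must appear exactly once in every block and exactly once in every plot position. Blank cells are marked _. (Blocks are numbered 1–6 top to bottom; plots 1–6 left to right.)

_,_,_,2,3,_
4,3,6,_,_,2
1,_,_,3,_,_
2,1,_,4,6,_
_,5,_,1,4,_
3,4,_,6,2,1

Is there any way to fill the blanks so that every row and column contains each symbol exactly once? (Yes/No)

Yes

No block or plot among the givens repeats a symbol, and propagating forced cells runs into no contradiction.
One valid completion exists (for instance, 5 6 1 2 3 4 / 4 3 6 5 1 2 / 1 2 4 3 5 6 / 2 1 3 4 6 5 / 6 5 2 1 4 3 / 3 4 5 6 2 1).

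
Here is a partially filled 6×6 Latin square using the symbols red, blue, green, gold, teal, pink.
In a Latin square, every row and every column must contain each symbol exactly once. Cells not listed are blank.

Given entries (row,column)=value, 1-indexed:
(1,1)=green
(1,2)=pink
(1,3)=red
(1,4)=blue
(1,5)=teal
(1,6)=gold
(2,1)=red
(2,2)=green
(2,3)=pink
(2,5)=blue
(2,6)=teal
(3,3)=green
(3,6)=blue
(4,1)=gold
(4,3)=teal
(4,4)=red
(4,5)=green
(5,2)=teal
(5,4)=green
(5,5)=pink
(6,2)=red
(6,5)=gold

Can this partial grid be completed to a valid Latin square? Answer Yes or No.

Yes

No row or column among the givens repeats a symbol, and propagating forced cells runs into no contradiction.
One valid completion exists (for instance, green pink red blue teal gold / red green pink gold blue teal / pink gold green teal red blue / gold blue teal red green pink / blue teal gold green pink red / teal red blue pink gold green).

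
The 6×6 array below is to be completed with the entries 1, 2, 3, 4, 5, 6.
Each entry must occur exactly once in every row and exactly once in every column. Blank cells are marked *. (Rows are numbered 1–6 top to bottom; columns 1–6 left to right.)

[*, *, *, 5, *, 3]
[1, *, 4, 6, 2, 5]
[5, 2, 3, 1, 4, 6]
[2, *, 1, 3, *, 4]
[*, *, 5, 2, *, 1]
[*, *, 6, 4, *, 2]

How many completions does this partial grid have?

3

Row 1, column 1: eliminating its row and column leaves {4, 6}.
Row 1, column 2: eliminating its row and column leaves {1, 4, 6}.
Row 1, column 3: eliminating its row and column leaves {2}.
Row 1, column 5: eliminating its row and column leaves {1, 6}.
Row 2, column 2: eliminating its row and column leaves {3}.
Row 4, column 2: eliminating its row and column leaves {5, 6}.
Row 4, column 5: eliminating its row and column leaves {5, 6}.
Row 5, column 1: eliminating its row and column leaves {3, 4, 6}.
Row 5, column 2: eliminating its row and column leaves {3, 4, 6}.
Row 5, column 5: eliminating its row and column leaves {3, 6}.
Row 6, column 1: eliminating its row and column leaves {3}.
Row 6, column 2: eliminating its row and column leaves {1, 3, 5}.
Row 6, column 5: eliminating its row and column leaves {1, 3, 5}.
Enumerating the assignments across these blanks that avoid any row or column repeat gives 3 completions.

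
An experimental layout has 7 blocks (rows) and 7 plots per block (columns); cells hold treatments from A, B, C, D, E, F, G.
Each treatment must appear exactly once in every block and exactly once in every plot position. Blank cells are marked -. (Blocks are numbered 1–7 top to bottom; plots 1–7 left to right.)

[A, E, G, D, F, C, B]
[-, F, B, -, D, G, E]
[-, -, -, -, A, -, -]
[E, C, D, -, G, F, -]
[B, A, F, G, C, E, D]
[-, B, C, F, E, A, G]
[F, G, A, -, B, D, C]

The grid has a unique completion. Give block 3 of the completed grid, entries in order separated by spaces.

G D E C A B F

Block 3, plot 2: block 3 has {A} and plot 2 has {A, B, C, E, F, G}, leaving only D.
Block 3, plot 3: block 3 has {A, D} and plot 3 has {A, B, C, D, F, G}, leaving only E.
Block 3, plot 6: block 3 has {A, D, E} and plot 6 has {A, C, D, E, F, G}, leaving only B.
Block 3, plot 4: block 3 has {A, B, D, E} and plot 4 has {D, F, G}, leaving only C.
Block 3, plot 1: block 3 has {A, B, C, D, E} and plot 1 has {A, B, E, F}, leaving only G.
Block 3, plot 7: block 3 has {A, B, C, D, E, G} and plot 7 has {B, C, D, E, G}, leaving only F.
So block 3 reads: G D E C A B F.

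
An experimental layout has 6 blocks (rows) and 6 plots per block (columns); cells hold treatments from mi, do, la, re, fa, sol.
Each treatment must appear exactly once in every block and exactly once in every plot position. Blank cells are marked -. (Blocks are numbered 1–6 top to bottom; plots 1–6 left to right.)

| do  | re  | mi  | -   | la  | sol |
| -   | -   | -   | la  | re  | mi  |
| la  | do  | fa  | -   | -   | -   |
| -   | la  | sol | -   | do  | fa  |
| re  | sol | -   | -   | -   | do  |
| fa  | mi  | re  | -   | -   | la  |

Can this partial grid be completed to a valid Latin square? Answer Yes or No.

Yes

No block or plot among the givens repeats a symbol, and propagating forced cells runs into no contradiction.
One valid completion exists (for instance, do re mi fa la sol / sol fa do la re mi / la do fa sol mi re / mi la sol re do fa / re sol la mi fa do / fa mi re do sol la).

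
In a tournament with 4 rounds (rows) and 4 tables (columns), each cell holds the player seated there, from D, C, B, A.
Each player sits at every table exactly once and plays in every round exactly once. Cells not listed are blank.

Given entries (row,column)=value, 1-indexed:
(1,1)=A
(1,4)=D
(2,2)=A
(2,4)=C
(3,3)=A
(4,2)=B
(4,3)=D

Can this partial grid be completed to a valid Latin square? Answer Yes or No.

Round 1, table 2: round 1 has {D, A} and table 2 has {B, A}, so it must be C.
Round 1, table 3: round 1 has {D, C, A} and table 3 has {D, A}, so it must be B.
Now round 2, table 3: round 2 together with table 3 already contain {D, C, B, A} — every symbol — so nothing can go there. The grid has no valid completion.

No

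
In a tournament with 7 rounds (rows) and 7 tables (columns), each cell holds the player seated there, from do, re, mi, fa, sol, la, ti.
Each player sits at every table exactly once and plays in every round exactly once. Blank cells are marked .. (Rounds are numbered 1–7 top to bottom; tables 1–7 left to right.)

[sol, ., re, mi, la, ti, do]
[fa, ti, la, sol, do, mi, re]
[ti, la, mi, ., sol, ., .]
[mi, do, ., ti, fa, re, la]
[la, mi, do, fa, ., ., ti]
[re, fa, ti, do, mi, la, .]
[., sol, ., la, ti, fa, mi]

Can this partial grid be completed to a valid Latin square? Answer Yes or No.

No

Round 1, table 2: round 1 together with table 2 already contain {do, re, mi, fa, sol, la, ti} — every symbol — so nothing can go there. The grid has no valid completion.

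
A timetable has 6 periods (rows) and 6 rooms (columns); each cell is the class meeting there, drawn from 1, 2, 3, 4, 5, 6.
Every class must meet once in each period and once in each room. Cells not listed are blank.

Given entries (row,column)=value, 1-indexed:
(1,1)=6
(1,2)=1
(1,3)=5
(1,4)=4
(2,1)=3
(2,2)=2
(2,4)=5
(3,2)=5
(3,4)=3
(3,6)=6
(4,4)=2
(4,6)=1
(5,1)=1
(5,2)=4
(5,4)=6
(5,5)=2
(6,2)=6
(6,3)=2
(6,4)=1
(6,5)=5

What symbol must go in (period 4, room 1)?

Period 1, room 5: period 1 has {1, 4, 5, 6} and room 5 has {2, 5}, leaving only 3.
Period 1, room 6: period 1 has {1, 3, 4, 5, 6} and room 6 has {1, 6}, leaving only 2.
Period 2, room 6: period 2 has {2, 3, 5} and room 6 has {1, 2, 6}, leaving only 4.
Period 4, room 2: period 4 has {1, 2} and room 2 has {1, 2, 4, 5, 6}, leaving only 3.
Period 5, room 3: period 5 has {1, 2, 4, 6} and room 3 has {2, 5}, leaving only 3.
Period 5, room 6: period 5 has {1, 2, 3, 4, 6} and room 6 has {1, 2, 4, 6}, leaving only 5.
Period 6, room 1: period 6 has {1, 2, 5, 6} and room 1 has {1, 3, 6}, leaving only 4.
Period 4 already has {1, 2, 3} and room 1 already has {1, 3, 4, 6}, so period 4, room 1 must be 5.

5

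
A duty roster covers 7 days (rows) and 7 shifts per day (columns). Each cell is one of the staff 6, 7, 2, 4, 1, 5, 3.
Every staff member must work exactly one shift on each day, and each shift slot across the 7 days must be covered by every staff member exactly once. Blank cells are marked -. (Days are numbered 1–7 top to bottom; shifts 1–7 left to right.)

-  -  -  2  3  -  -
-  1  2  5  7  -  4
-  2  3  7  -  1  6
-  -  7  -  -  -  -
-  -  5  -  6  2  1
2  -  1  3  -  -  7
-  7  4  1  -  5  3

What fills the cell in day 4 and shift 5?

Day 1, shift 3: day 1 has {2, 3} and shift 3 has {7, 2, 4, 1, 5, 3}, leaving only 6.
Day 1, shift 7: day 1 has {6, 2, 3} and shift 7 has {6, 7, 4, 1, 3}, leaving only 5.
Day 1, shift 2: day 1 has {6, 2, 5, 3} and shift 2 has {7, 2, 1}, leaving only 4.
Day 1, shift 6: day 1 has {6, 2, 4, 5, 3} and shift 6 has {2, 1, 5}, leaving only 7.
Day 1, shift 1: day 1 has {6, 7, 2, 4, 5, 3} and shift 1 has {2}, leaving only 1.
Day 4, shift 7: day 4 has {7} and shift 7 has {6, 7, 4, 1, 5, 3}, leaving only 2.
Day 5, shift 2: day 5 has {6, 2, 1, 5} and shift 2 has {7, 2, 4, 1}, leaving only 3.
Day 5, shift 4: day 5 has {6, 2, 1, 5, 3} and shift 4 has {7, 2, 1, 5, 3}, leaving only 4.
Day 4, shift 4: day 4 has {7, 2} and shift 4 has {7, 2, 4, 1, 5, 3}, leaving only 6.
Day 4, shift 2: day 4 has {6, 7, 2} and shift 2 has {7, 2, 4, 1, 3}, leaving only 5.
Day 5, shift 1: day 5 has {6, 2, 4, 1, 5, 3} and shift 1 has {2, 1}, leaving only 7.
Day 6, shift 2: day 6 has {7, 2, 1, 3} and shift 2 has {7, 2, 4, 1, 5, 3}, leaving only 6.
Day 6, shift 6: day 6 has {6, 7, 2, 1, 3} and shift 6 has {7, 2, 1, 5}, leaving only 4.
Day 4, shift 6: day 4 has {6, 7, 2, 5} and shift 6 has {7, 2, 4, 1, 5}, leaving only 3.
Day 2, shift 6: day 2 has {7, 2, 4, 1, 5} and shift 6 has {7, 2, 4, 1, 5, 3}, leaving only 6.
Day 2, shift 1: day 2 has {6, 7, 2, 4, 1, 5} and shift 1 has {7, 2, 1}, leaving only 3.
Day 4, shift 1: day 4 has {6, 7, 2, 5, 3} and shift 1 has {7, 2, 1, 3}, leaving only 4.
Day 4 already has {6, 7, 2, 4, 5, 3} and shift 5 already has {6, 7, 3}, so day 4, shift 5 must be 1.

1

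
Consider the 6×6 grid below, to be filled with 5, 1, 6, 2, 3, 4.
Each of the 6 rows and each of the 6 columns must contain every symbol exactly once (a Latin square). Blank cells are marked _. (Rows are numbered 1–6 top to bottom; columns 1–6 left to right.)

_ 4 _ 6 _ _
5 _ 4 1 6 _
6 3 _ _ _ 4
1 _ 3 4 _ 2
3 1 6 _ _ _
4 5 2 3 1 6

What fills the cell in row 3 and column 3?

Row 1, column 1: row 1 has {6, 4} and column 1 has {5, 1, 6, 3, 4}, leaving only 2.
Row 2, column 2: row 2 has {5, 1, 6, 4} and column 2 has {5, 1, 3, 4}, leaving only 2.
Row 2, column 6: row 2 has {5, 1, 6, 2, 4} and column 6 has {6, 2, 4}, leaving only 3.
Row 4, column 2: row 4 has {1, 2, 3, 4} and column 2 has {5, 1, 2, 3, 4}, leaving only 6.
Row 4, column 5: row 4 has {1, 6, 2, 3, 4} and column 5 has {1, 6}, leaving only 5.
Row 1, column 5: row 1 has {6, 2, 4} and column 5 has {5, 1, 6}, leaving only 3.
Row 3, column 5: row 3 has {6, 3, 4} and column 5 has {5, 1, 6, 3}, leaving only 2.
Row 3, column 4: row 3 has {6, 2, 3, 4} and column 4 has {1, 6, 3, 4}, leaving only 5.
Row 3 already has {5, 6, 2, 3, 4} and column 3 already has {6, 2, 3, 4}, so row 3, column 3 must be 1.

1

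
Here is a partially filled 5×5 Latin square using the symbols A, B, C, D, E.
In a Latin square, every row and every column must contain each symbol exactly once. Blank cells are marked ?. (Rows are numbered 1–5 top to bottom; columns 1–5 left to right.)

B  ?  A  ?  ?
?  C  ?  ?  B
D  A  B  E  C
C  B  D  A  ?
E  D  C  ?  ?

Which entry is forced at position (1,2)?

E

Row 1 already has {A, B} and column 2 already has {A, B, C, D}, so row 1, column 2 must be E.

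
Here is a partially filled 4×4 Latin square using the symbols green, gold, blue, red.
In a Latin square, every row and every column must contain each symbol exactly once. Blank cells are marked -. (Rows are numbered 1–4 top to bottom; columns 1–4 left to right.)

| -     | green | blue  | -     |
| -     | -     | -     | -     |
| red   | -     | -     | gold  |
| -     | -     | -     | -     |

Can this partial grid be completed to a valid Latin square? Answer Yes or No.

Yes

No row or column among the givens repeats a symbol, and propagating forced cells runs into no contradiction.
One valid completion exists (for instance, gold green blue red / blue red gold green / red blue green gold / green gold red blue).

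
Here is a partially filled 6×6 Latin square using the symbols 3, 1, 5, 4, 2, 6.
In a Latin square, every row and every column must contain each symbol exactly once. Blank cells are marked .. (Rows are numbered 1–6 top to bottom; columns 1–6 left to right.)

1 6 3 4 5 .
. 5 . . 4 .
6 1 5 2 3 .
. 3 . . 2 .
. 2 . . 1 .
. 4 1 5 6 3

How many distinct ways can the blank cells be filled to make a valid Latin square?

Row 1, column 6: eliminating its row and column leaves {2}.
Row 2, column 1: eliminating its row and column leaves {3, 2}.
Row 2, column 3: eliminating its row and column leaves {2, 6}.
Row 2, column 4: eliminating its row and column leaves {3, 1, 6}.
Row 2, column 6: eliminating its row and column leaves {1, 2, 6}.
Row 3, column 6: eliminating its row and column leaves {4}.
Row 4, column 1: eliminating its row and column leaves {5, 4}.
Row 4, column 3: eliminating its row and column leaves {4, 6}.
Row 4, column 4: eliminating its row and column leaves {1, 6}.
Row 4, column 6: eliminating its row and column leaves {1, 5, 4, 6}.
Row 5, column 1: eliminating its row and column leaves {3, 5, 4}.
Row 5, column 3: eliminating its row and column leaves {4, 6}.
Row 5, column 4: eliminating its row and column leaves {3, 6}.
Row 5, column 6: eliminating its row and column leaves {5, 4, 6}.
Row 6, column 1: eliminating its row and column leaves {2}.
Enumerating the assignments across these blanks that avoid any row or column repeat gives 3 completions.

3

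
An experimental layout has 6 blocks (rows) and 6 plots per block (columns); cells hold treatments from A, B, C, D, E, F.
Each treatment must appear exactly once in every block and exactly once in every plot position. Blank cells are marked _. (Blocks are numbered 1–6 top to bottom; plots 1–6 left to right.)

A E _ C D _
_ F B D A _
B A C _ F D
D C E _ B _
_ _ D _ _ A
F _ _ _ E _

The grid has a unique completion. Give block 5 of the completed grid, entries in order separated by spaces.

E B D F C A

Block 5, plot 2: block 5 has {A, D} and plot 2 has {A, C, E, F}, leaving only B.
Block 5, plot 5: block 5 has {A, B, D} and plot 5 has {A, B, D, E, F}, leaving only C.
Block 5, plot 1: block 5 has {A, B, C, D} and plot 1 has {A, B, D, F}, leaving only E.
Block 5, plot 4: block 5 has {A, B, C, D, E} and plot 4 has {C, D}, leaving only F.
So block 5 reads: E B D F C A.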